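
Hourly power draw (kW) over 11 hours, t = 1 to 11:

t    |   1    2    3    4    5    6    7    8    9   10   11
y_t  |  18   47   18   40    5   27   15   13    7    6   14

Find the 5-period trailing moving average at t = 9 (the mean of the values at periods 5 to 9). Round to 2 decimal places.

Sum of periods 5–9: 5 + 27 + 15 + 13 + 7 = 67
Divide by 5: 67 / 5 = 13.40

13.40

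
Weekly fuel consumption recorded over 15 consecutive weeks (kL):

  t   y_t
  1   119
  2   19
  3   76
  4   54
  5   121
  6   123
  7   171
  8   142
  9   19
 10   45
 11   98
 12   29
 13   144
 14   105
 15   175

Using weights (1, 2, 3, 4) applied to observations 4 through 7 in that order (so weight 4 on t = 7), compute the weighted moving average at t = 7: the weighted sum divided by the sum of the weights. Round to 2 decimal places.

Weighted sum: 1·54 + 2·121 + 3·123 + 4·171 = 54 + 242 + 369 + 684 = 1349
Weight total: 1 + 2 + 3 + 4 = 10
WMA = 1349 / 10 = 134.90

134.90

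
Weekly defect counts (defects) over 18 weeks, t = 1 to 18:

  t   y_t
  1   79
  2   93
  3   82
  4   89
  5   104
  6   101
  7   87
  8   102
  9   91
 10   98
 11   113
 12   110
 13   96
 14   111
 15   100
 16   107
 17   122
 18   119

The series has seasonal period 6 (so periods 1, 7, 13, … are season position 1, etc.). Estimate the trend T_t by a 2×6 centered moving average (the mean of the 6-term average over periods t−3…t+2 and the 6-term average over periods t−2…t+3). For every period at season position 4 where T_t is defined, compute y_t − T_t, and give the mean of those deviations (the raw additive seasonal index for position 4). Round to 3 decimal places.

Season position 4 occurs at t = 4, 10 (where T_t is defined).
t=4: T_4 = 92.00000; y_4 − T_4 = 89 − 92.00000 = -3.00000
t=10: T_10 = 100.91667; y_10 − T_10 = 98 − 100.91667 = -2.91667
Mean deviation: (-3.00000 + -2.91667) / 2 = -2.958

-2.958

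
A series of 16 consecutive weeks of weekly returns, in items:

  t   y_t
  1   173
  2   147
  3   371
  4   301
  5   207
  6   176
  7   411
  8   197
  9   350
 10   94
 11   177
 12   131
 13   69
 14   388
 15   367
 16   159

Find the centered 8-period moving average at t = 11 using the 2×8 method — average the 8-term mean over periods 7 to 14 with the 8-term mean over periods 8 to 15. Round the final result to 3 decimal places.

224.375

Sum over 7–14: 411 + 197 + 350 + 94 + 177 + 131 + 69 + 388 = 1817
Sum over 8–15: 197 + 350 + 94 + 177 + 131 + 69 + 388 + 367 = 1773
CMA at t=11 = (1817 + 1773) / (2·8) = 3590 / 16 = 224.375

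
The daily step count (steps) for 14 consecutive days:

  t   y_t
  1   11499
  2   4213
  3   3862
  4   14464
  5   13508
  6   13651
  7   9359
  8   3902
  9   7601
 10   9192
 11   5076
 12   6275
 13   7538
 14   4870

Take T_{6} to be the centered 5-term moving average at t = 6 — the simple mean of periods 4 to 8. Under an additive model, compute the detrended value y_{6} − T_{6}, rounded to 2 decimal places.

2674.20

Trend T_6 = (14464 + 13508 + 13651 + 9359 + 3902) / 5 = 54884/5 = 10976.8000
Detrended value: 13651 − 10976.8000 = 2674.20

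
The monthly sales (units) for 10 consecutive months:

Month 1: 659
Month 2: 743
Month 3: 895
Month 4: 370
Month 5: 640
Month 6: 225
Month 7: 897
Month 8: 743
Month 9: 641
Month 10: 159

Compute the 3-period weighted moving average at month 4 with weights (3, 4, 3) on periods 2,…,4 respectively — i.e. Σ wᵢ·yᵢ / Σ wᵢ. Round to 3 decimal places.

691.900

Weighted sum: 3·743 + 4·895 + 3·370 = 2229 + 3580 + 1110 = 6919
Weight total: 3 + 4 + 3 = 10
WMA = 6919 / 10 = 691.900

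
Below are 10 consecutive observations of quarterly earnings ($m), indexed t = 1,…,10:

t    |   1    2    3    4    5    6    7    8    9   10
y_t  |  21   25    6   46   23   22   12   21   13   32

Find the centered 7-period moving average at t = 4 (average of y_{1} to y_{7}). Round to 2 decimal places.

Sum of periods 1–7: 21 + 25 + 6 + 46 + 23 + 22 + 12 = 155
Divide by 7: 155 / 7 = 22.14

22.14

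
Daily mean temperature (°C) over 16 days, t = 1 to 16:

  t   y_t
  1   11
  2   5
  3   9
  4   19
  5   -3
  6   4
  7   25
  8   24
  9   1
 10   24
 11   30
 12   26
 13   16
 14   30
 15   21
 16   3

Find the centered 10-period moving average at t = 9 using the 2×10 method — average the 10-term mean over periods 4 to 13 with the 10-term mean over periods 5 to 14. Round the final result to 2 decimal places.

17.15

Sum over 4–13: 19 + (-3) + 4 + 25 + 24 + 1 + 24 + 30 + 26 + 16 = 166
Sum over 5–14: (-3) + 4 + 25 + 24 + 1 + 24 + 30 + 26 + 16 + 30 = 177
CMA at t=9 = (166 + 177) / (2·10) = 343 / 20 = 17.15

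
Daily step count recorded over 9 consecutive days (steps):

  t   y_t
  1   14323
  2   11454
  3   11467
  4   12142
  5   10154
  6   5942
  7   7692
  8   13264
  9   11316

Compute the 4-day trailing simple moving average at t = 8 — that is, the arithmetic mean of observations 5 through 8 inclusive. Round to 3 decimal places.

Sum of periods 5–8: 10154 + 5942 + 7692 + 13264 = 37052
Divide by 4: 37052 / 4 = 9263.000

9263.000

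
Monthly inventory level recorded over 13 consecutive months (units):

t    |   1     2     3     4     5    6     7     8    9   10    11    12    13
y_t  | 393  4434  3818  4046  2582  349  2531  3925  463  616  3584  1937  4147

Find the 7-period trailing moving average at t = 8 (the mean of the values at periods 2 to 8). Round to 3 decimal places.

3097.857

Sum of periods 2–8: 4434 + 3818 + 4046 + 2582 + 349 + 2531 + 3925 = 21685
Divide by 7: 21685 / 7 = 3097.857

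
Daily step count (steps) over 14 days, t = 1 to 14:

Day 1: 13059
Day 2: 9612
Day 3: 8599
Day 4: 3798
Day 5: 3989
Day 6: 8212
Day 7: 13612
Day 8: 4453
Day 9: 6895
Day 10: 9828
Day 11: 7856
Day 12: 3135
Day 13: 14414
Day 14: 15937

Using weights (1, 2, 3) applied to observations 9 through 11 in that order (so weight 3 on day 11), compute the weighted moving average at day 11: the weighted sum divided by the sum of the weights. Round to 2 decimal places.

8353.17

Weighted sum: 1·6895 + 2·9828 + 3·7856 = 6895 + 19656 + 23568 = 50119
Weight total: 1 + 2 + 3 = 6
WMA = 50119 / 6 = 8353.17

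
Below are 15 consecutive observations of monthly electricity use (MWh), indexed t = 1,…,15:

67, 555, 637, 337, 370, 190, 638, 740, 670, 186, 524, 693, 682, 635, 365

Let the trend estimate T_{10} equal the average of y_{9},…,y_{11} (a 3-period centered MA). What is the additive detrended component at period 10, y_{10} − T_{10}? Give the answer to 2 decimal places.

Trend T_10 = (670 + 186 + 524) / 3 = 1380/3 = 460.0000
Detrended value: 186 − 460.0000 = -274.00

-274.00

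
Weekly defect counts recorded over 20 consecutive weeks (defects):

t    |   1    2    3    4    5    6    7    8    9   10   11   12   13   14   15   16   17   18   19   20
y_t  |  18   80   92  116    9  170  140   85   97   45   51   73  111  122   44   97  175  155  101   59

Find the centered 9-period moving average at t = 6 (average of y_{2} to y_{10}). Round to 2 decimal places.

Sum of periods 2–10: 80 + 92 + 116 + 9 + 170 + 140 + 85 + 97 + 45 = 834
Divide by 9: 834 / 9 = 92.67

92.67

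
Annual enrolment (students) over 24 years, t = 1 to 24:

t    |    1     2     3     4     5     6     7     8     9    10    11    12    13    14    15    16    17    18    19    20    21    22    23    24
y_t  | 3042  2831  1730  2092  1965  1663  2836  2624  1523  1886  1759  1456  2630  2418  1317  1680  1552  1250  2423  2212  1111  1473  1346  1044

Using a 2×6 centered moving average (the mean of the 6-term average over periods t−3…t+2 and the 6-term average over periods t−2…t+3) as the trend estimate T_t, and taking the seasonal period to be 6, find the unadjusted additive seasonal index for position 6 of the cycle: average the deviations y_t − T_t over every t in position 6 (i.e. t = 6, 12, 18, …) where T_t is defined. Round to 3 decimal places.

Season position 6 occurs at t = 6, 12, 18 (where T_t is defined).
t=6: T_6 = 2134.41667; y_6 − T_6 = 1663 − 2134.41667 = -471.41667
t=12: T_12 = 1928.16667; y_12 − T_12 = 1456 − 1928.16667 = -472.16667
t=18: T_18 = 1721.83333; y_18 − T_18 = 1250 − 1721.83333 = -471.83333
Mean deviation: (-471.41667 + -472.16667 + -471.83333) / 3 = -471.806

-471.806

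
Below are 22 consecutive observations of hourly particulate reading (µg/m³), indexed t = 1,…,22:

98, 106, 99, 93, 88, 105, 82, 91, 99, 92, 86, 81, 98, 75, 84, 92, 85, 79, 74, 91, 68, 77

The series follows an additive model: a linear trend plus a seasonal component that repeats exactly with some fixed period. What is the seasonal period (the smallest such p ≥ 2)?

First differences y_{t+1} − y_t: 8, -7, -6, -5, 17, -23, 9, 8, -7, -6, -5, 17, -23, 9, 8, -7, …
The difference pattern repeats every 7 terms and not for any smaller step, so p = 7.

7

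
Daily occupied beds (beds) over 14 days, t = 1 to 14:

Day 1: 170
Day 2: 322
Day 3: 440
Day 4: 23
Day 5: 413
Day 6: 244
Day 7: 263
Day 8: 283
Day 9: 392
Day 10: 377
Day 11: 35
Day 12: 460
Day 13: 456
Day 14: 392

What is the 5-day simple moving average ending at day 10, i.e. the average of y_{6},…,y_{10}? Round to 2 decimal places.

Sum of periods 6–10: 244 + 263 + 283 + 392 + 377 = 1559
Divide by 5: 1559 / 5 = 311.80

311.80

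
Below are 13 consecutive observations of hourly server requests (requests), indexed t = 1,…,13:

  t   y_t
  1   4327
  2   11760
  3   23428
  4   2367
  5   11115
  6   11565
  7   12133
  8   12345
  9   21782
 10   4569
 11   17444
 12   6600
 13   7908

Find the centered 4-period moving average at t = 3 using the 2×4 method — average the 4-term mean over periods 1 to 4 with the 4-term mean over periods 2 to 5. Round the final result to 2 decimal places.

11319.00

Sum over 1–4: 4327 + 11760 + 23428 + 2367 = 41882
Sum over 2–5: 11760 + 23428 + 2367 + 11115 = 48670
CMA at t=3 = (41882 + 48670) / (2·4) = 90552 / 8 = 11319.00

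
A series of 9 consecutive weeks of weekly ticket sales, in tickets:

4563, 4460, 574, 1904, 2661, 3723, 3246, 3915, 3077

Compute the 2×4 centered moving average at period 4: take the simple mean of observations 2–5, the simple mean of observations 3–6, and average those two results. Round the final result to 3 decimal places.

2307.625

Sum over 2–5: 4460 + 574 + 1904 + 2661 = 9599
Sum over 3–6: 574 + 1904 + 2661 + 3723 = 8862
CMA at t=4 = (9599 + 8862) / (2·4) = 18461 / 8 = 2307.625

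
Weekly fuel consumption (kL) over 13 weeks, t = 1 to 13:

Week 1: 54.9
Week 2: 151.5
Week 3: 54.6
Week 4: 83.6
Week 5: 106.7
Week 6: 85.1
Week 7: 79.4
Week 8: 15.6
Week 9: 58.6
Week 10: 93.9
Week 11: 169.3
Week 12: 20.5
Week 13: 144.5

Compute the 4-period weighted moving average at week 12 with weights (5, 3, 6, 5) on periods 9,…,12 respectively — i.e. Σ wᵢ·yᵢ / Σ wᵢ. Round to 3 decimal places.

Weighted sum: 5·58.6 + 3·93.9 + 6·169.3 + 5·20.5 = 293.0 + 281.7 + 1015.8 + 102.5 = 1693.0
Weight total: 5 + 3 + 6 + 5 = 19
WMA = 1693.0 / 19 = 89.105

89.105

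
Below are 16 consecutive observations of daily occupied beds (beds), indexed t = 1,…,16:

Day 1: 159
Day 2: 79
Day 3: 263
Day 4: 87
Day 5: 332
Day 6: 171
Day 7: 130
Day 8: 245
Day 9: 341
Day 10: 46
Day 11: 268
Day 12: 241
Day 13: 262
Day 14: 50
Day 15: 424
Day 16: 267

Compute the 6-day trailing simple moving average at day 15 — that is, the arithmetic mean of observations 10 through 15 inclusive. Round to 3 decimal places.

Sum of periods 10–15: 46 + 268 + 241 + 262 + 50 + 424 = 1291
Divide by 6: 1291 / 6 = 215.167

215.167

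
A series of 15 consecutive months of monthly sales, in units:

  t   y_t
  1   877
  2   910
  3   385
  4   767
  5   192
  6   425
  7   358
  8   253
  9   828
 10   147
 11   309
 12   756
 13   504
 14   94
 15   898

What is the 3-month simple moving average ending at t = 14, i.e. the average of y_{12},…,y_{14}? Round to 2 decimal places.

451.33

Sum of periods 12–14: 756 + 504 + 94 = 1354
Divide by 3: 1354 / 3 = 451.33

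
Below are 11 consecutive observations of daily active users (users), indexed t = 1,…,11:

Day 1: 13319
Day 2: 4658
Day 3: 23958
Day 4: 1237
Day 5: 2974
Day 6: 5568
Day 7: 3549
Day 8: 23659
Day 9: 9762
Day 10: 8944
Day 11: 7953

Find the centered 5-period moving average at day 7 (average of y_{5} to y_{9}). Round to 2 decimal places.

Sum of periods 5–9: 2974 + 5568 + 3549 + 23659 + 9762 = 45512
Divide by 5: 45512 / 5 = 9102.40

9102.40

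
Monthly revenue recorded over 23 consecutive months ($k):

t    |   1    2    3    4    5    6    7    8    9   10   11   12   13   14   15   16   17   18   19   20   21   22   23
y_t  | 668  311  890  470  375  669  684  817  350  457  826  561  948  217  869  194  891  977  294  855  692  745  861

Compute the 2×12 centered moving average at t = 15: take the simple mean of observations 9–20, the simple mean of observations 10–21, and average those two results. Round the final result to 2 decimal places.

Sum over 9–20: 350 + 457 + 826 + 561 + 948 + 217 + 869 + 194 + 891 + 977 + 294 + 855 = 7439
Sum over 10–21: 457 + 826 + 561 + 948 + 217 + 869 + 194 + 891 + 977 + 294 + 855 + 692 = 7781
CMA at t=15 = (7439 + 7781) / (2·12) = 15220 / 24 = 634.17

634.17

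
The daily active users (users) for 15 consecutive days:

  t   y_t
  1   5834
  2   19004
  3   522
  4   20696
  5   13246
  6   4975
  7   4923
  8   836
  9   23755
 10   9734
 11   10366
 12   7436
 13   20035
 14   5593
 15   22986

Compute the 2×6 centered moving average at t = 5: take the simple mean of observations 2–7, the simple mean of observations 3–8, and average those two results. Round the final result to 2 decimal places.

Sum over 2–7: 19004 + 522 + 20696 + 13246 + 4975 + 4923 = 63366
Sum over 3–8: 522 + 20696 + 13246 + 4975 + 4923 + 836 = 45198
CMA at t=5 = (63366 + 45198) / (2·6) = 108564 / 12 = 9047.00

9047.00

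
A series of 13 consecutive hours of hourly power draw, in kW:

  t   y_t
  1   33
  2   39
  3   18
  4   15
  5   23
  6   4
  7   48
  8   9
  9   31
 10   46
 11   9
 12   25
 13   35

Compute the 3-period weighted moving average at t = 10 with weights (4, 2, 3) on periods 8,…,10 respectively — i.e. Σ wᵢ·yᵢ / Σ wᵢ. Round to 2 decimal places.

Weighted sum: 4·9 + 2·31 + 3·46 = 36 + 62 + 138 = 236
Weight total: 4 + 2 + 3 = 9
WMA = 236 / 9 = 26.22

26.22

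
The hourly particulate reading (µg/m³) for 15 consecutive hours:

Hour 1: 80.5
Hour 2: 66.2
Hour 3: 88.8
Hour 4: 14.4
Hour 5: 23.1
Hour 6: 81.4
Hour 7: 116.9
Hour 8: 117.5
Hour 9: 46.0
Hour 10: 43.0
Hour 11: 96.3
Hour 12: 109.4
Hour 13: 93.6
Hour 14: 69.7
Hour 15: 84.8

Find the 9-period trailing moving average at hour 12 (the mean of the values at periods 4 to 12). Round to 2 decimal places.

72.00

Sum of periods 4–12: 14.4 + 23.1 + 81.4 + 116.9 + 117.5 + 46.0 + 43.0 + 96.3 + 109.4 = 648.0
Divide by 9: 648.0 / 9 = 72.00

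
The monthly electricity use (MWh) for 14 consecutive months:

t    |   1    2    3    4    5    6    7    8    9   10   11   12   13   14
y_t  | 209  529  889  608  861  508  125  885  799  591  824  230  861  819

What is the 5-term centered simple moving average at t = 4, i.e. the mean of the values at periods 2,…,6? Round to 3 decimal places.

Sum of periods 2–6: 529 + 889 + 608 + 861 + 508 = 3395
Divide by 5: 3395 / 5 = 679.000

679.000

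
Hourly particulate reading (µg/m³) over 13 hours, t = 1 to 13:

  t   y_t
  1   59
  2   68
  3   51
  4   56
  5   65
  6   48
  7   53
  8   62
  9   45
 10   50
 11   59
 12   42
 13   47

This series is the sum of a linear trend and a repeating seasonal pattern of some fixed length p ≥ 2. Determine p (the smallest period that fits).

First differences y_{t+1} − y_t: 9, -17, 5, 9, -17, 5, 9, -17, …
The difference pattern repeats every 3 terms and not for any smaller step, so p = 3.

3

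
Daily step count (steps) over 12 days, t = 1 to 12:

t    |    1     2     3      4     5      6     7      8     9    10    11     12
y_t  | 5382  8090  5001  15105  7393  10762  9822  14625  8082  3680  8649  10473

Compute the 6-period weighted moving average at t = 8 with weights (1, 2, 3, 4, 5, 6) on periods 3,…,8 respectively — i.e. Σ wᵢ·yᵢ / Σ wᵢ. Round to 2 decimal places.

11299.90

Weighted sum: 1·5001 + 2·15105 + 3·7393 + 4·10762 + 5·9822 + 6·14625 = 5001 + 30210 + 22179 + 43048 + 49110 + 87750 = 237298
Weight total: 1 + 2 + 3 + 4 + 5 + 6 = 21
WMA = 237298 / 21 = 11299.90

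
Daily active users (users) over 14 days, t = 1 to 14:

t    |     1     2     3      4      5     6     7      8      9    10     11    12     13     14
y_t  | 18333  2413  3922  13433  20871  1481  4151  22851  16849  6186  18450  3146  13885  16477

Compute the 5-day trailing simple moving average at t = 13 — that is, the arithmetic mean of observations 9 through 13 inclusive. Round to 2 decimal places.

Sum of periods 9–13: 16849 + 6186 + 18450 + 3146 + 13885 = 58516
Divide by 5: 58516 / 5 = 11703.20

11703.20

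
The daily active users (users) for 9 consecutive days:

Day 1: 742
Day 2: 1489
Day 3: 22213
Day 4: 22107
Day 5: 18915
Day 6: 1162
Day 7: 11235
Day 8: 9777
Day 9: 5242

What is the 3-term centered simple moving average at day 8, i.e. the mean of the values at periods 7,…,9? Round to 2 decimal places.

8751.33

Sum of periods 7–9: 11235 + 9777 + 5242 = 26254
Divide by 3: 26254 / 3 = 8751.33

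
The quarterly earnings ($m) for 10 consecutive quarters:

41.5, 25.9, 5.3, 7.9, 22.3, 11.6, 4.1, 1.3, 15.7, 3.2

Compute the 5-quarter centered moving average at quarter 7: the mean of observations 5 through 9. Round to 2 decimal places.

11.00

Sum of periods 5–9: 22.3 + 11.6 + 4.1 + 1.3 + 15.7 = 55.0
Divide by 5: 55.0 / 5 = 11.00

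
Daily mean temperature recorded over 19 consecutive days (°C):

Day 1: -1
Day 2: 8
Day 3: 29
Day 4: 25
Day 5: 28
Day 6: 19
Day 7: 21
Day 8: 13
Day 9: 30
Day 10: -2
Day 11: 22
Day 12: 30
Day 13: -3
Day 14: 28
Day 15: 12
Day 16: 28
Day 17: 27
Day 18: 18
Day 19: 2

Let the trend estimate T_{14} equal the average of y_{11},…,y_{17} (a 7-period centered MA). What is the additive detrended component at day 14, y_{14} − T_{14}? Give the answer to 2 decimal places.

Trend T_14 = (22 + 30 + (-3) + 28 + 12 + 28 + 27) / 7 = 144/7 = 20.5714
Detrended value: 28 − 20.5714 = 7.43

7.43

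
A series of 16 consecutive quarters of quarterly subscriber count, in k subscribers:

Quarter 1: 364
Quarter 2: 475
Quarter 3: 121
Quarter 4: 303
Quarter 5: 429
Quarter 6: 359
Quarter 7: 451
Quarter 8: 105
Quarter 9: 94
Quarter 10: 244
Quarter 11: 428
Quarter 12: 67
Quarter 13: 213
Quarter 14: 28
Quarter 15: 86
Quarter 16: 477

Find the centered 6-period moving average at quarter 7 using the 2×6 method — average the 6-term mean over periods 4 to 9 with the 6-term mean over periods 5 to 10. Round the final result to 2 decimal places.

Sum over 4–9: 303 + 429 + 359 + 451 + 105 + 94 = 1741
Sum over 5–10: 429 + 359 + 451 + 105 + 94 + 244 = 1682
CMA at t=7 = (1741 + 1682) / (2·6) = 3423 / 12 = 285.25

285.25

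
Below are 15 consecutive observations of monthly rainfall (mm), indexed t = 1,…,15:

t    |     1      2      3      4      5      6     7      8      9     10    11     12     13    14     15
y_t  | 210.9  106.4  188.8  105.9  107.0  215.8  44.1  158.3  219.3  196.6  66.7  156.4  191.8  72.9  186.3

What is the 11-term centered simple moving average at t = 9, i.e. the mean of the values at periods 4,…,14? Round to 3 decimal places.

Sum of periods 4–14: 105.9 + 107.0 + 215.8 + 44.1 + 158.3 + 219.3 + 196.6 + 66.7 + 156.4 + 191.8 + 72.9 = 1534.8
Divide by 11: 1534.8 / 11 = 139.527

139.527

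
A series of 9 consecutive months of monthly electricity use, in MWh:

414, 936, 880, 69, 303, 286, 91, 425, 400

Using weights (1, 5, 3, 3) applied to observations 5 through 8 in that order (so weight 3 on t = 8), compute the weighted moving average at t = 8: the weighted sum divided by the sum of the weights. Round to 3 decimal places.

Weighted sum: 1·303 + 5·286 + 3·91 + 3·425 = 303 + 1430 + 273 + 1275 = 3281
Weight total: 1 + 5 + 3 + 3 = 12
WMA = 3281 / 12 = 273.417

273.417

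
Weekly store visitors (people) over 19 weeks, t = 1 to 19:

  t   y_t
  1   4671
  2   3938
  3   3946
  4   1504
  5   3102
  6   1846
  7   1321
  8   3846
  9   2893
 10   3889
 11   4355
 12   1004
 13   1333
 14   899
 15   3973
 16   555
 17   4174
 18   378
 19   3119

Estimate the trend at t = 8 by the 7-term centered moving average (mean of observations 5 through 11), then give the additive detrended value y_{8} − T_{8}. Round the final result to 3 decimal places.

Trend T_8 = (3102 + 1846 + 1321 + 3846 + 2893 + 3889 + 4355) / 7 = 21252/7 = 3036.00000
Detrended value: 3846 − 3036.00000 = 810.000

810.000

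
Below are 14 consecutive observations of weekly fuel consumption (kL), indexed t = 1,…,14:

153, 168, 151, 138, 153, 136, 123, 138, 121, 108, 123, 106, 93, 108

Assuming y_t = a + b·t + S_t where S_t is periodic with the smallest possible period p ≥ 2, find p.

First differences y_{t+1} − y_t: 15, -17, -13, 15, -17, -13, 15, -17, …
The difference pattern repeats every 3 terms and not for any smaller step, so p = 3.

3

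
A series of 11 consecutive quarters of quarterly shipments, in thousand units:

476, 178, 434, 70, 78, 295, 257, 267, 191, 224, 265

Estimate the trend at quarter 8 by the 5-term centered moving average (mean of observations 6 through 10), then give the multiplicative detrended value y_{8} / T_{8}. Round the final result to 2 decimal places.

1.08

Trend T_8 = (295 + 257 + 267 + 191 + 224) / 5 = 1234/5 = 246.8000
Ratio to trend: 267 / 246.8000 = 1.08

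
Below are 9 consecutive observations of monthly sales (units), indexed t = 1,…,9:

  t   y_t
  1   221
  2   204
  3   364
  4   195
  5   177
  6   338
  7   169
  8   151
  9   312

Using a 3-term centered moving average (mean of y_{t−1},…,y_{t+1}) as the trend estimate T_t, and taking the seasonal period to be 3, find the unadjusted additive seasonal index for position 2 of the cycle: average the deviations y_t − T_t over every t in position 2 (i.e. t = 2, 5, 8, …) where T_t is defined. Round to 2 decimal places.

-59.44

Season position 2 occurs at t = 2, 5, 8 (where T_t is defined).
t=2: T_2 = 263.0000; y_2 − T_2 = 204 − 263.0000 = -59.0000
t=5: T_5 = 236.6667; y_5 − T_5 = 177 − 236.6667 = -59.6667
t=8: T_8 = 210.6667; y_8 − T_8 = 151 − 210.6667 = -59.6667
Mean deviation: (-59.0000 + -59.6667 + -59.6667) / 3 = -59.44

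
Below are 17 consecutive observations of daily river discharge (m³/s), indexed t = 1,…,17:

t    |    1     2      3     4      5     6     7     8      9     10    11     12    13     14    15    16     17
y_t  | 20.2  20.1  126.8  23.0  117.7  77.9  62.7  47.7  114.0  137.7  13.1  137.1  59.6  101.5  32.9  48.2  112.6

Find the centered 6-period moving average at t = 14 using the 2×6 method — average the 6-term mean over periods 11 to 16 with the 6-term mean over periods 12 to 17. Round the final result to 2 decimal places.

73.69

Sum over 11–16: 13.1 + 137.1 + 59.6 + 101.5 + 32.9 + 48.2 = 392.4
Sum over 12–17: 137.1 + 59.6 + 101.5 + 32.9 + 48.2 + 112.6 = 491.9
CMA at t=14 = (392.4 + 491.9) / (2·6) = 884.3 / 12 = 73.69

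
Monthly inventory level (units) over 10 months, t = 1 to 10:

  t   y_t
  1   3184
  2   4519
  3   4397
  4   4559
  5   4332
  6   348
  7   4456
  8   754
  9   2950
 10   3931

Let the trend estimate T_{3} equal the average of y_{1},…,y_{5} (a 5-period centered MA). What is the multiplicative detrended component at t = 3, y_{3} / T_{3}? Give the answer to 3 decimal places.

1.047

Trend T_3 = (3184 + 4519 + 4397 + 4559 + 4332) / 5 = 20991/5 = 4198.20000
Ratio to trend: 4397 / 4198.20000 = 1.047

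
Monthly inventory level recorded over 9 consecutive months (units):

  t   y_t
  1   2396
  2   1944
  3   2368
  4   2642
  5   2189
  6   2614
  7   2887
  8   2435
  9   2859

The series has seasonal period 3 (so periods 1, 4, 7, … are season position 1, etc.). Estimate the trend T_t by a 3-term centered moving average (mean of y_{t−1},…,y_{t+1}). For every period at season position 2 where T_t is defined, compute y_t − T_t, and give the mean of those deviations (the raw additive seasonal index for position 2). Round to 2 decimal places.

-292.22

Season position 2 occurs at t = 2, 5, 8 (where T_t is defined).
t=2: T_2 = 2236.0000; y_2 − T_2 = 1944 − 2236.0000 = -292.0000
t=5: T_5 = 2481.6667; y_5 − T_5 = 2189 − 2481.6667 = -292.6667
t=8: T_8 = 2727.0000; y_8 − T_8 = 2435 − 2727.0000 = -292.0000
Mean deviation: (-292.0000 + -292.6667 + -292.0000) / 3 = -292.22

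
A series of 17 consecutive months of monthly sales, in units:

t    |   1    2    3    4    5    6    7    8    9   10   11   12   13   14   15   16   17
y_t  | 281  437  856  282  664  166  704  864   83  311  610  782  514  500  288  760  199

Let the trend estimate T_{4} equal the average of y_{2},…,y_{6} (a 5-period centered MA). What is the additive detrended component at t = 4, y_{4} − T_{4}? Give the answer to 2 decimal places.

Trend T_4 = (437 + 856 + 282 + 664 + 166) / 5 = 2405/5 = 481.0000
Detrended value: 282 − 481.0000 = -199.00

-199.00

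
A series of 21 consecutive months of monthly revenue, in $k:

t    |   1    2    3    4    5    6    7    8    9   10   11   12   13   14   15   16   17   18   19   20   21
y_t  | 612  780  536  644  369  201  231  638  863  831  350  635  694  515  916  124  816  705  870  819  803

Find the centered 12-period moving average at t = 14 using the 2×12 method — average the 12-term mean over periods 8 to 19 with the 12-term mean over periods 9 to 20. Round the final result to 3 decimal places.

670.625

Sum over 8–19: 638 + 863 + 831 + 350 + 635 + 694 + 515 + 916 + 124 + 816 + 705 + 870 = 7957
Sum over 9–20: 863 + 831 + 350 + 635 + 694 + 515 + 916 + 124 + 816 + 705 + 870 + 819 = 8138
CMA at t=14 = (7957 + 8138) / (2·12) = 16095 / 24 = 670.625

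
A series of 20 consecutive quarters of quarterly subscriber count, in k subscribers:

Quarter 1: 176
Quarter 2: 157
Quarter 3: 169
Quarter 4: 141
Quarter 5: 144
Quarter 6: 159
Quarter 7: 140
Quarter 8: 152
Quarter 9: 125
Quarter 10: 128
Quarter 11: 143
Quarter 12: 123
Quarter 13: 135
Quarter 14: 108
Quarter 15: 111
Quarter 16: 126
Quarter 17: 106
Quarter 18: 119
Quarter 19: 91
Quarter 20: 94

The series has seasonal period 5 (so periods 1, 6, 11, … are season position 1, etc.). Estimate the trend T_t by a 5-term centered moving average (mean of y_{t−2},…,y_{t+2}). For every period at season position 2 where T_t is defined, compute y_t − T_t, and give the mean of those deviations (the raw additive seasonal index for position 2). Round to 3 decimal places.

Season position 2 occurs at t = 7, 12, 17 (where T_t is defined).
t=7: T_7 = 144.00000; y_7 − T_7 = 140 − 144.00000 = -4.00000
t=12: T_12 = 127.40000; y_12 − T_12 = 123 − 127.40000 = -4.40000
t=17: T_17 = 110.60000; y_17 − T_17 = 106 − 110.60000 = -4.60000
Mean deviation: (-4.00000 + -4.40000 + -4.60000) / 3 = -4.333

-4.333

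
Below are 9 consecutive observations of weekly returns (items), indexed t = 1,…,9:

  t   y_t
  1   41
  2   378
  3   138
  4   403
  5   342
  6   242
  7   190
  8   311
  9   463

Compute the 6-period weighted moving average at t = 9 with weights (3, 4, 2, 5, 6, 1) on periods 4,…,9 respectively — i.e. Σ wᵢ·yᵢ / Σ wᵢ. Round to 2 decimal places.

Weighted sum: 3·403 + 4·342 + 2·242 + 5·190 + 6·311 + 1·463 = 1209 + 1368 + 484 + 950 + 1866 + 463 = 6340
Weight total: 3 + 4 + 2 + 5 + 6 + 1 = 21
WMA = 6340 / 21 = 301.90

301.90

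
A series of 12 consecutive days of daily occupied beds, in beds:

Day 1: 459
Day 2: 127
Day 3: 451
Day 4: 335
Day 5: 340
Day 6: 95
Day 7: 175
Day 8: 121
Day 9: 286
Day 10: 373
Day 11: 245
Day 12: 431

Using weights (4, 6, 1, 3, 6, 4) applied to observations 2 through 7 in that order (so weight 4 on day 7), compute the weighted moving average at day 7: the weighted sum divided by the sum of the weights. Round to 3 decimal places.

Weighted sum: 4·127 + 6·451 + 1·335 + 3·340 + 6·95 + 4·175 = 508 + 2706 + 335 + 1020 + 570 + 700 = 5839
Weight total: 4 + 6 + 1 + 3 + 6 + 4 = 24
WMA = 5839 / 24 = 243.292

243.292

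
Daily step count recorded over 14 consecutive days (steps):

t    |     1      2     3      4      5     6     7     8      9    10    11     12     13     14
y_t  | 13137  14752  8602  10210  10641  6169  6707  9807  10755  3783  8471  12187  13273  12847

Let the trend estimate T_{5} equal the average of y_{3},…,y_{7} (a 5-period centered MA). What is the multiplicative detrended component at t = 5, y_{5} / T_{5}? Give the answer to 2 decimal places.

Trend T_5 = (8602 + 10210 + 10641 + 6169 + 6707) / 5 = 42329/5 = 8465.8000
Ratio to trend: 10641 / 8465.8000 = 1.26

1.26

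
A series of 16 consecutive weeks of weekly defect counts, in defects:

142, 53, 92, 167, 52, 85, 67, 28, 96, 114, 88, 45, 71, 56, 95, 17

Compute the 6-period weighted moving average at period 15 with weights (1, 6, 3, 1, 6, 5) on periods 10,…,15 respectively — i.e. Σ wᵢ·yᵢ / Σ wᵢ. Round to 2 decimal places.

75.41

Weighted sum: 1·114 + 6·88 + 3·45 + 1·71 + 6·56 + 5·95 = 114 + 528 + 135 + 71 + 336 + 475 = 1659
Weight total: 1 + 6 + 3 + 1 + 6 + 5 = 22
WMA = 1659 / 22 = 75.41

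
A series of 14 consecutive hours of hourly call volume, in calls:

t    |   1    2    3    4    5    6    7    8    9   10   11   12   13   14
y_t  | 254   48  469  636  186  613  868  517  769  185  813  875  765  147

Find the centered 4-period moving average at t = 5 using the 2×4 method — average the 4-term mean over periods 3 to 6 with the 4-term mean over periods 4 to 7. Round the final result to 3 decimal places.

525.875

Sum over 3–6: 469 + 636 + 186 + 613 = 1904
Sum over 4–7: 636 + 186 + 613 + 868 = 2303
CMA at t=5 = (1904 + 2303) / (2·4) = 4207 / 8 = 525.875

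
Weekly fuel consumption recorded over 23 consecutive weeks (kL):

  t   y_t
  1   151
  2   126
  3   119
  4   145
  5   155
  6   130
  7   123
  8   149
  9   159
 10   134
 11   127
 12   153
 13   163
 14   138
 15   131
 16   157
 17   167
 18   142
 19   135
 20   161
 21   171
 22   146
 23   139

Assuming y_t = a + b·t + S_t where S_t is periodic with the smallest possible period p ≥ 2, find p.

First differences y_{t+1} − y_t: -25, -7, 26, 10, -25, -7, 26, 10, -25, -7, …
The difference pattern repeats every 4 terms and not for any smaller step, so p = 4.

4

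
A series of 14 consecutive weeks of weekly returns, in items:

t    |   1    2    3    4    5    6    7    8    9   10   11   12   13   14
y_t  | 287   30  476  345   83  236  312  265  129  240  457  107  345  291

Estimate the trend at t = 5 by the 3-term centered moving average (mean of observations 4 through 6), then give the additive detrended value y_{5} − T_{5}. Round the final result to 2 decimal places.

-138.33

Trend T_5 = (345 + 83 + 236) / 3 = 664/3 = 221.3333
Detrended value: 83 − 221.3333 = -138.33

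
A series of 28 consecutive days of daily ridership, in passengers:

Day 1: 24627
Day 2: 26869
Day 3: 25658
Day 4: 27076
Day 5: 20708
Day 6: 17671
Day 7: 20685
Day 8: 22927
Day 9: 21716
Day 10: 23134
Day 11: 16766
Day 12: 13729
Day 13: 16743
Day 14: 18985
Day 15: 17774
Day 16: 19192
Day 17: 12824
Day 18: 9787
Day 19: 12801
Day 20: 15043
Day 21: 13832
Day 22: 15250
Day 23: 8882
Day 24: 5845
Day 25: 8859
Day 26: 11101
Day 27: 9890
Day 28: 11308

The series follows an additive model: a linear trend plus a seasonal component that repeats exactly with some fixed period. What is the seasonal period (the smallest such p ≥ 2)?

First differences y_{t+1} − y_t: 2242, -1211, 1418, -6368, -3037, 3014, 2242, -1211, 1418, -6368, -3037, 3014, 2242, -1211, …
The difference pattern repeats every 6 terms and not for any smaller step, so p = 6.

6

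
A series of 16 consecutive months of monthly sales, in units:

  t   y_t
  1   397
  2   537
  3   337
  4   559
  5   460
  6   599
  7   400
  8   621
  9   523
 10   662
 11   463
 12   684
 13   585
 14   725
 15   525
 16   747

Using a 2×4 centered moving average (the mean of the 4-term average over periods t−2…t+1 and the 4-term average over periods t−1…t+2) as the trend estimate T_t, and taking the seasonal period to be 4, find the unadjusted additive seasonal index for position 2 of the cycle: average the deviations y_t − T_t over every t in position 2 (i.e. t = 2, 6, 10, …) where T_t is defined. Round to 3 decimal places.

Season position 2 occurs at t = 6, 10, 14 (where T_t is defined).
t=6: T_6 = 512.25000; y_6 − T_6 = 599 − 512.25000 = 86.75000
t=10: T_10 = 575.12500; y_10 − T_10 = 662 − 575.12500 = 86.87500
t=14: T_14 = 637.62500; y_14 − T_14 = 725 − 637.62500 = 87.37500
Mean deviation: (86.75000 + 86.87500 + 87.37500) / 3 = 87.000

87.000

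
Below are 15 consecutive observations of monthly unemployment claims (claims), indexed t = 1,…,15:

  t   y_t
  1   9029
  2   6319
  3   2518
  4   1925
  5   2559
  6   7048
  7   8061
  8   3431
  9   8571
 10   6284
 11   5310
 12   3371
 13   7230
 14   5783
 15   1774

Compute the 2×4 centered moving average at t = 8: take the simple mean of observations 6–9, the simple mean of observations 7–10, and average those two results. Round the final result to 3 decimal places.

Sum over 6–9: 7048 + 8061 + 3431 + 8571 = 27111
Sum over 7–10: 8061 + 3431 + 8571 + 6284 = 26347
CMA at t=8 = (27111 + 26347) / (2·4) = 53458 / 8 = 6682.250

6682.250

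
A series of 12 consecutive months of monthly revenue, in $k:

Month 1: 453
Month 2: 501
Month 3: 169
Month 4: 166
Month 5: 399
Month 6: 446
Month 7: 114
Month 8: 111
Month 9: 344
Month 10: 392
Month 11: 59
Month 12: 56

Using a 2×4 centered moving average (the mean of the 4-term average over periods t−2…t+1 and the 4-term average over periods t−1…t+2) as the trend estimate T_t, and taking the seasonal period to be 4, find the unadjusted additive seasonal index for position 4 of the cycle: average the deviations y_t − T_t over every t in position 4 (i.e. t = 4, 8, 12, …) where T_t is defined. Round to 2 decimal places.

-135.94

Season position 4 occurs at t = 4, 8 (where T_t is defined).
t=4: T_4 = 301.8750; y_4 − T_4 = 166 − 301.8750 = -135.8750
t=8: T_8 = 247.0000; y_8 − T_8 = 111 − 247.0000 = -136.0000
Mean deviation: (-135.8750 + -136.0000) / 2 = -135.94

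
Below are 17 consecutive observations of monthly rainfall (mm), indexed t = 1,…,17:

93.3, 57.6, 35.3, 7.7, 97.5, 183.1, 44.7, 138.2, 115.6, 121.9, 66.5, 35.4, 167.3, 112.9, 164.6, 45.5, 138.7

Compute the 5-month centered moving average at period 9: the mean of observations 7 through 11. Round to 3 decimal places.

97.380

Sum of periods 7–11: 44.7 + 138.2 + 115.6 + 121.9 + 66.5 = 486.9
Divide by 5: 486.9 / 5 = 97.380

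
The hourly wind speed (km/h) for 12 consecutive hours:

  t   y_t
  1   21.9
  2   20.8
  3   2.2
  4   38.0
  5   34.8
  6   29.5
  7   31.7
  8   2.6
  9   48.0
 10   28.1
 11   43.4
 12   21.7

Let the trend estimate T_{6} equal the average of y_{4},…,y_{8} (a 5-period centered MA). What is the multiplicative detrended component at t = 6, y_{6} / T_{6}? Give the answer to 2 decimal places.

Trend T_6 = (38.0 + 34.8 + 29.5 + 31.7 + 2.6) / 5 = 136.6/5 = 27.3200
Ratio to trend: 29.5 / 27.3200 = 1.08

1.08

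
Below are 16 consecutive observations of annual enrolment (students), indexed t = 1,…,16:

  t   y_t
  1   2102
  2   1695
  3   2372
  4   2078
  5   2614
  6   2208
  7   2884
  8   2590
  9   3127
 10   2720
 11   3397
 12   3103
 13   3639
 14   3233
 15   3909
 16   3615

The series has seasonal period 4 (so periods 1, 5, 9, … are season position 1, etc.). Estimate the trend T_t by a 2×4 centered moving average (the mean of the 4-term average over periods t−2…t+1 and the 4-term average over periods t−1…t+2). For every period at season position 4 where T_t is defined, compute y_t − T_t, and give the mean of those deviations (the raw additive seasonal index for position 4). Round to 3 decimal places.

Season position 4 occurs at t = 4, 8, 12 (where T_t is defined).
t=4: T_4 = 2253.87500; y_4 − T_4 = 2078 − 2253.87500 = -175.87500
t=8: T_8 = 2766.25000; y_8 − T_8 = 2590 − 2766.25000 = -176.25000
t=12: T_12 = 3278.87500; y_12 − T_12 = 3103 − 3278.87500 = -175.87500
Mean deviation: (-175.87500 + -176.25000 + -175.87500) / 3 = -176.000

-176.000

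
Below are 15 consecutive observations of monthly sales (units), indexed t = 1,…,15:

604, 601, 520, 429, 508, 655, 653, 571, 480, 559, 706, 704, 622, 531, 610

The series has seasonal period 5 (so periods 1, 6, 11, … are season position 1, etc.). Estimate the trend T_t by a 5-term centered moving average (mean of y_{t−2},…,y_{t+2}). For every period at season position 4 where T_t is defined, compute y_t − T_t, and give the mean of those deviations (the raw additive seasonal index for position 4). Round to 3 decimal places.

Season position 4 occurs at t = 4, 9 (where T_t is defined).
t=4: T_4 = 542.60000; y_4 − T_4 = 429 − 542.60000 = -113.60000
t=9: T_9 = 593.80000; y_9 − T_9 = 480 − 593.80000 = -113.80000
Mean deviation: (-113.60000 + -113.80000) / 2 = -113.700

-113.700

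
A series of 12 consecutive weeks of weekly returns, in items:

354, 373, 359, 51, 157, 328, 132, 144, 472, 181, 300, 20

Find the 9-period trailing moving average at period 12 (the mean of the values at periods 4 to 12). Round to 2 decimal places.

198.33

Sum of periods 4–12: 51 + 157 + 328 + 132 + 144 + 472 + 181 + 300 + 20 = 1785
Divide by 9: 1785 / 9 = 198.33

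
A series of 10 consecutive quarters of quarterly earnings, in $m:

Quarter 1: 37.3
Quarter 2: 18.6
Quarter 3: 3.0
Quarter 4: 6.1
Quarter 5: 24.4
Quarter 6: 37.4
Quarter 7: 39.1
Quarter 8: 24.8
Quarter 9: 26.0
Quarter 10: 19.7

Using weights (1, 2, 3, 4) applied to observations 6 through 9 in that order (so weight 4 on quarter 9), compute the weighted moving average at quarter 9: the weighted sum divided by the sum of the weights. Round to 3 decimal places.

29.400

Weighted sum: 1·37.4 + 2·39.1 + 3·24.8 + 4·26.0 = 37.4 + 78.2 + 74.4 + 104.0 = 294.0
Weight total: 1 + 2 + 3 + 4 = 10
WMA = 294.0 / 10 = 29.400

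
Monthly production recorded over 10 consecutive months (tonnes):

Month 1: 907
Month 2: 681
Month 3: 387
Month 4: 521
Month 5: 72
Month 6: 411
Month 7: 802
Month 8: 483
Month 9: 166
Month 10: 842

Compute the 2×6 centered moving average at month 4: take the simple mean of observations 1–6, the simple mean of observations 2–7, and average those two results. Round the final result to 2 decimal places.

Sum over 1–6: 907 + 681 + 387 + 521 + 72 + 411 = 2979
Sum over 2–7: 681 + 387 + 521 + 72 + 411 + 802 = 2874
CMA at t=4 = (2979 + 2874) / (2·6) = 5853 / 12 = 487.75

487.75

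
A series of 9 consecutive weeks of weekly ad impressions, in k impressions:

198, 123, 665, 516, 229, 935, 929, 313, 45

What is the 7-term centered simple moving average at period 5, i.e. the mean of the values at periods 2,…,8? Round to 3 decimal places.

530.000

Sum of periods 2–8: 123 + 665 + 516 + 229 + 935 + 929 + 313 = 3710
Divide by 7: 3710 / 7 = 530.000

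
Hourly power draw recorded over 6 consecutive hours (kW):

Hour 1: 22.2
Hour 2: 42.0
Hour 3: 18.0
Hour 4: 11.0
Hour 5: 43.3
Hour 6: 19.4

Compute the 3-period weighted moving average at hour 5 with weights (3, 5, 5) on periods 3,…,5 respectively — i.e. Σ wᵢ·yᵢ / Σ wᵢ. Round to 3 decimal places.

Weighted sum: 3·18.0 + 5·11.0 + 5·43.3 = 54.0 + 55.0 + 216.5 = 325.5
Weight total: 3 + 5 + 5 = 13
WMA = 325.5 / 13 = 25.038

25.038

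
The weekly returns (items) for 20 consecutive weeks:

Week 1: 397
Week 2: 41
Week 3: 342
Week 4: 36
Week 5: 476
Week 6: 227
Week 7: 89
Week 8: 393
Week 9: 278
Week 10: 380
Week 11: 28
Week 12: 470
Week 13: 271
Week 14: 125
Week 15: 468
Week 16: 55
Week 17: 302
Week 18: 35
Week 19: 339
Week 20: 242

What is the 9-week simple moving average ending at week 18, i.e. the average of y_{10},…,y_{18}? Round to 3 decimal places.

237.111

Sum of periods 10–18: 380 + 28 + 470 + 271 + 125 + 468 + 55 + 302 + 35 = 2134
Divide by 9: 2134 / 9 = 237.111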